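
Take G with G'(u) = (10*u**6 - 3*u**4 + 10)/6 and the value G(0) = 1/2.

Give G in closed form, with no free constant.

G(u) = 5*u**7/21 - u**5/10 + 5*u/3 + 1/2

Check a candidate G(u) by differentiating: d/du[G] must match the given G'(u).
A general antiderivative is 5*u**7/21 - u**5/10 + 5*u/3 + C.
The condition gives C = 1/2 - (0) = 1/2.
So G(u) = 5*u**7/21 - u**5/10 + 5*u/3 + 1/2.
Check: d/du[5*u**7/21 - u**5/10 + 5*u/3 + 1/2] = 5*u**6/3 - u**4/2 + 5/3, which equals G'(u).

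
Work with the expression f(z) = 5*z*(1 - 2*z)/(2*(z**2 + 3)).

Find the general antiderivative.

F(z) = -5*z + 5*log(z**2 + 3)/4 + 5*sqrt(3)*atan(sqrt(3)*z/3) + C

For F(z) to be correct the identity F'(z) - f(z) = 0 must hold.
Check: d/dz[-5*z + 5*log(z**2 + 3)/4 + 5*sqrt(3)*atan(sqrt(3)*z/3)] = (-10*z**2 + 5*z)/(2*z**2 + 6), which equals f(z).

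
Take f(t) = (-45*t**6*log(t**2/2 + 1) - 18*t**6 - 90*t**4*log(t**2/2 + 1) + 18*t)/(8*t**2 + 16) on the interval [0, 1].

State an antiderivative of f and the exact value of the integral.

Recognize the product-rule pattern: f = u'v + uv' with u = 9/8 - 9*t**5/8, v = log(t**2/2 + 1), so integration by parts undoes it.
F(t) = -3*(3*t**5/2 - 3/2)*log(t**2/2 + 1)/4 is an antiderivative of f.
Check: d/dt[-3*(3*t**5/2 - 3/2)*log(t**2/2 + 1)/4] = (-45*t**6*log(t**2/2 + 1) - 18*t**6 - 90*t**4*log(t**2/2 + 1) + 18*t)/(8*t**2 + 16) = f(t).
F(1) = 0; F(0) = 0.
Integral = F(1) - F(0) = 0.

Antiderivative: F(t) = -3*(3*t**5/2 - 3/2)*log(t**2/2 + 1)/4; value = 0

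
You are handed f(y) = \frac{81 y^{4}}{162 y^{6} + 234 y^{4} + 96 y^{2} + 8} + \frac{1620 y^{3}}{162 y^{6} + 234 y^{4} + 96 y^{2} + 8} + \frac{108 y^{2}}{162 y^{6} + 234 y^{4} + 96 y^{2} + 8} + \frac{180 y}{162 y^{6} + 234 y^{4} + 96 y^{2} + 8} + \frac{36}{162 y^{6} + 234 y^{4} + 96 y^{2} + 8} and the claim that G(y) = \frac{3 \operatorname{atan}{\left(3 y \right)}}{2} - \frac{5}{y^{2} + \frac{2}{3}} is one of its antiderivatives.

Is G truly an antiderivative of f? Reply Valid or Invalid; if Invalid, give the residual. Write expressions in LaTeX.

Valid. The derivative of G reproduces f.

d/dy[G] = \frac{81 y^{4} + 1620 y^{3} + 108 y^{2} + 180 y + 36}{162 y^{6} + 234 y^{4} + 96 y^{2} + 8}
This equals f(y) exactly, so the claim holds.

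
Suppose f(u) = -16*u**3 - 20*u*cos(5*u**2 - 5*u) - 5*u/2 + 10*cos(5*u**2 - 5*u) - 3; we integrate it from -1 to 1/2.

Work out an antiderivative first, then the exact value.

Antiderivative: F(u) = -4*u**4 - 5*u**2/4 - 3*u - 2*sin(5*u**2 - 5*u); value = 2*sin(10) + 3/16 + 2*sin(5/4)

The integrand splits into summands that can be handled one at a time.
F(u) = -4*u**4 - 5*u**2/4 - 3*u - 2*sin(5*u**2 - 5*u) is an antiderivative of f.
Check: d/du[-4*u**4 - 5*u**2/4 - 3*u - 2*sin(5*u**2 - 5*u)] = -16*u**3 - 20*u*cos(5*u**2 - 5*u) - 5*u/2 + 10*cos(5*u**2 - 5*u) - 3 = f(u).
F(1/2) = -33/16 + 2*sin(5/4); F(-1) = -9/4 - 2*sin(10).
Integral = F(1/2) - F(-1) = 2*sin(10) + 3/16 + 2*sin(5/4).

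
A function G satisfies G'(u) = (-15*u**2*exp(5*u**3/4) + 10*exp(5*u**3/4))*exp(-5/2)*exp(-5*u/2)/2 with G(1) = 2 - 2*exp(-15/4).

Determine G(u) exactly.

The substitution w = 5*u**3/4 - 5*u/2 - 5/2 works: G'(u) is exactly (dG/dw)*(dw/du) for that inner function.
A general antiderivative is -2*exp(5*u**3/4 - 5*u/2 - 5/2) + C.
The condition gives C = 2 - 2*exp(-15/4) - (-2*exp(-15/4)) = 2.
So G(u) = 2 - 2*exp(-5/2)*exp(-5*u/2)*exp(5*u**3/4).
Check: d/du[2 - 2*exp(-5/2)*exp(-5*u/2)*exp(5*u**3/4)] = (-15*u**2*exp(5*u**3/4) + 10*exp(5*u**3/4))*exp(-5/2)*exp(-5*u/2)/2 = G'(u).

G(u) = 2 - 2*exp(-5/2)*exp(-5*u/2)*exp(5*u**3/4)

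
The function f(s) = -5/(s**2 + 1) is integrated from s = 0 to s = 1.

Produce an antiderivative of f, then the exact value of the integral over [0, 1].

Antiderivative: F(s) = -5*atan(s); value = -5*pi/4

Differentiate the proposed F(s) back; it has to land on f(s) exactly.
F(s) = -5*atan(s) is an antiderivative of f.
Check: d/ds[-5*atan(s)] = -5/(s**2 + 1) = f(s).
F(1) = -5*pi/4; F(0) = 0.
Integral = F(1) - F(0) = -5*pi/4.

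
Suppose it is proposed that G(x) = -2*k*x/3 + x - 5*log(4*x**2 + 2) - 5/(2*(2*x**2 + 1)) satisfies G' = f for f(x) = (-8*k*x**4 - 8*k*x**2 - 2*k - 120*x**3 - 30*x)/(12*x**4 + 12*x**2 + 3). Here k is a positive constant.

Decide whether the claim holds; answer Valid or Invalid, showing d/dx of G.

d/dx[G] = (-8*k*x**4 - 8*k*x**2 - 2*k + 12*x**4 - 120*x**3 + 12*x**2 - 30*x + 3)/(12*x**4 + 12*x**2 + 3)
d/dx[G] - f(x) = 1 != 0.

Invalid: d/dx[G] - f = 1, which is not 0.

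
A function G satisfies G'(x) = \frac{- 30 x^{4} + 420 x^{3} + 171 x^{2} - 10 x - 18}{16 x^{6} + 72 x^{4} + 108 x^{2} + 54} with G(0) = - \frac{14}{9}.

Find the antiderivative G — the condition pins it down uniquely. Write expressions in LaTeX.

G(x) = \frac{5 x^{4}}{\frac{4 x^{4}}{3} + 4 x^{2} + 3} + \frac{5 x^{3}}{\frac{8 x^{4}}{3} + 8 x^{2} + 6} - \frac{5 x^{2}}{\frac{8 x^{4}}{3} + 8 x^{2} + 6} - \frac{x}{\frac{4 x^{4}}{3} + 4 x^{2} + 3} - 1 - \frac{5}{4 x^{4} + 12 x^{2} + 9}

Recognize the product-rule pattern: G'(x) = u'v + uv' with u = - \frac{1}{2 \left(\frac{2 x^{4}}{3} + 2 x^{2} + \frac{3}{2}\right)}, v = - 5 x^{4} - \frac{5 x^{3}}{2} + \frac{5 x^{2}}{2} + x + \frac{5}{3}, so integration by parts undoes it.
A general antiderivative is - \frac{- 5 x^{4} - \frac{5 x^{3}}{2} + \frac{5 x^{2}}{2} + x + \frac{5}{3}}{2 \left(\frac{2 x^{4}}{3} + 2 x^{2} + \frac{3}{2}\right)} + C.
The condition gives C = - \frac{14}{9} - (- \frac{5}{9}) = -1.
So G(x) = \frac{5 x^{4}}{\frac{4 x^{4}}{3} + 4 x^{2} + 3} + \frac{5 x^{3}}{\frac{8 x^{4}}{3} + 8 x^{2} + 6} - \frac{5 x^{2}}{\frac{8 x^{4}}{3} + 8 x^{2} + 6} - \frac{x}{\frac{4 x^{4}}{3} + 4 x^{2} + 3} - 1 - \frac{5}{4 x^{4} + 12 x^{2} + 9}.
Check: d/dx[\frac{5 x^{4}}{\frac{4 x^{4}}{3} + 4 x^{2} + 3} + \frac{5 x^{3}}{\frac{8 x^{4}}{3} + 8 x^{2} + 6} - \frac{5 x^{2}}{\frac{8 x^{4}}{3} + 8 x^{2} + 6} - \frac{x}{\frac{4 x^{4}}{3} + 4 x^{2} + 3} - 1 - \frac{5}{4 x^{4} + 12 x^{2} + 9}] = \frac{- 30 x^{4} + 420 x^{3} + 171 x^{2} - 10 x - 18}{16 x^{6} + 72 x^{4} + 108 x^{2} + 54} = G'(x).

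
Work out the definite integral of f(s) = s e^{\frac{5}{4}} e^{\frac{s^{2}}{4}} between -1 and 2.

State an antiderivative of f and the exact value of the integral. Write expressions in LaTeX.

Antiderivative: F(s) = 2 e^{\frac{s^{2}}{4} + \frac{5}{4}}; value = - 2 e^{\frac{3}{2}} + 2 e^{\frac{9}{4}}

The substitution u = \frac{s^{2}}{4} + \frac{5}{4} works: f is exactly (dF/du)*(du/ds) for that inner function.
F(s) = 2 e^{\frac{s^{2}}{4} + \frac{5}{4}} is an antiderivative of f.
Check: d/ds[2 e^{\frac{s^{2}}{4} + \frac{5}{4}}] = s e^{\frac{5}{4}} e^{\frac{s^{2}}{4}} = f(s).
F(2) = 2 e^{\frac{9}{4}}; F(-1) = 2 e^{\frac{3}{2}}.
Integral = F(2) - F(-1) = - 2 e^{\frac{3}{2}} + 2 e^{\frac{9}{4}}.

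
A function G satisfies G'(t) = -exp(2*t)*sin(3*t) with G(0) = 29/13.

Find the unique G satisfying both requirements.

Since d/dt undoes antidifferentiation here, G(t) must give back the stated G'(t).
A general antiderivative is -2*exp(2*t)*sin(3*t)/13 + 3*exp(2*t)*cos(3*t)/13 + C.
The condition gives C = 29/13 - (3/13) = 2.
So G(t) = -2*exp(2*t)*sin(3*t)/13 + 3*exp(2*t)*cos(3*t)/13 + 2.
Check: d/dt[-2*exp(2*t)*sin(3*t)/13 + 3*exp(2*t)*cos(3*t)/13 + 2] = -exp(2*t)*sin(3*t) = G'(t).

G(t) = -2*exp(2*t)*sin(3*t)/13 + 3*exp(2*t)*cos(3*t)/13 + 2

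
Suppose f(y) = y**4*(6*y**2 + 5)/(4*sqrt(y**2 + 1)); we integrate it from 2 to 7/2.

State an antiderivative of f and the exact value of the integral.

Recognize the product-rule pattern: f = u'v + uv' with u = y**5/4, v = sqrt(y**2 + 1), so integration by parts undoes it.
F(y) = y**5*sqrt(y**2 + 1)/4 is an antiderivative of f.
Check: d/dy[y**5*sqrt(y**2 + 1)/4] = (6*y**6 + 5*y**4)/(4*sqrt(y**2 + 1)), which equals f(y).
F(7/2) = 16807*sqrt(53)/256; F(2) = 8*sqrt(5).
Integral = F(7/2) - F(2) = -8*sqrt(5) + 16807*sqrt(53)/256.

Antiderivative: F(y) = y**5*sqrt(y**2 + 1)/4; value = -8*sqrt(5) + 16807*sqrt(53)/256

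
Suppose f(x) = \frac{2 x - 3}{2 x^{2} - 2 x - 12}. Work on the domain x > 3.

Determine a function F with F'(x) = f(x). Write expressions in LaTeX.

The denominator factors as 2 \left(x - 3\right) \left(x + 2\right); partial fractions split f into directly integrable pieces: \frac{7}{10 \left(x + 2\right)} + \frac{3}{10 \left(x - 3\right)}.
Check: d/dx[\frac{3 \log{\left(x - 3 \right)} + 7 \log{\left(x + 2 \right)}}{10}] = \frac{2 x - 3}{2 x^{2} - 2 x - 12} = f(x).

An antiderivative is F(x) = \frac{3 \log{\left(x - 3 \right)} + 7 \log{\left(x + 2 \right)}}{10}.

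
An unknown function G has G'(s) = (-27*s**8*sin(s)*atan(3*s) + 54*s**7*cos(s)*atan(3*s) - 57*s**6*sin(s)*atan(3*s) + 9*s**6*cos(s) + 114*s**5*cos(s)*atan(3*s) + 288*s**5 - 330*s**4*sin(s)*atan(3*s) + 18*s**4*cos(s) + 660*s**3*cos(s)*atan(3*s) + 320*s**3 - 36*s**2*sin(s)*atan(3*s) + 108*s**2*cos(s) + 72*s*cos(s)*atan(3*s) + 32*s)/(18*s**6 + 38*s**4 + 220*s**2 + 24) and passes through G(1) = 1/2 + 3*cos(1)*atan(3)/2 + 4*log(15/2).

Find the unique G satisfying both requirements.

The proposed G(s) is checked by its d/ds: the result must match the given G'(s).
A general antiderivative is 3*s**2*cos(s)*atan(3*s)/2 + 4*log(s**4/2 + s**2 + 6) + C.
The condition gives C = 1/2 + 3*cos(1)*atan(3)/2 + 4*log(15/2) - (3*cos(1)*atan(3)/2 + 4*log(15/2)) = 1/2.
So G(s) = 3*s**2*cos(s)*atan(3*s)/2 + 4*log(s**4/2 + s**2 + 6) + 1/2.
Check: d/ds[3*s**2*cos(s)*atan(3*s)/2 + 4*log(s**4/2 + s**2 + 6) + 1/2] = (-27*s**8*sin(s)*atan(3*s) + 54*s**7*cos(s)*atan(3*s) - 57*s**6*sin(s)*atan(3*s) + 9*s**6*cos(s) + 114*s**5*cos(s)*atan(3*s) + 288*s**5 - 330*s**4*sin(s)*atan(3*s) + 18*s**4*cos(s) + 660*s**3*cos(s)*atan(3*s) + 320*s**3 - 36*s**2*sin(s)*atan(3*s) + 108*s**2*cos(s) + 72*s*cos(s)*atan(3*s) + 32*s)/(18*s**6 + 38*s**4 + 220*s**2 + 24) = G'(s).

G(s) = 3*s**2*cos(s)*atan(3*s)/2 + 4*log(s**4/2 + s**2 + 6) + 1/2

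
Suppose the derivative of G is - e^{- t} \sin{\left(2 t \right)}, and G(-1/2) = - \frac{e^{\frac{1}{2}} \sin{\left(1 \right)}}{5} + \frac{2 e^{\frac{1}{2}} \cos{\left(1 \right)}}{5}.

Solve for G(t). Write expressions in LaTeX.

G(t) = \frac{\left(\sin{\left(2 t \right)} + 2 \cos{\left(2 t \right)}\right) e^{- t}}{5}

For G(t) to be correct, d/dt[G] must agree with the stated G'(t) identically.
A general antiderivative is \frac{e^{- t} \sin{\left(2 t \right)}}{5} + \frac{2 e^{- t} \cos{\left(2 t \right)}}{5} + C.
The condition gives C = - \frac{e^{\frac{1}{2}} \sin{\left(1 \right)}}{5} + \frac{2 e^{\frac{1}{2}} \cos{\left(1 \right)}}{5} - (- \frac{e^{\frac{1}{2}} \sin{\left(1 \right)}}{5} + \frac{2 e^{\frac{1}{2}} \cos{\left(1 \right)}}{5}) = 0.
So G(t) = \frac{\left(\sin{\left(2 t \right)} + 2 \cos{\left(2 t \right)}\right) e^{- t}}{5}.
Check: d/dt[\frac{\left(\sin{\left(2 t \right)} + 2 \cos{\left(2 t \right)}\right) e^{- t}}{5}] = - e^{- t} \sin{\left(2 t \right)} = G'(t).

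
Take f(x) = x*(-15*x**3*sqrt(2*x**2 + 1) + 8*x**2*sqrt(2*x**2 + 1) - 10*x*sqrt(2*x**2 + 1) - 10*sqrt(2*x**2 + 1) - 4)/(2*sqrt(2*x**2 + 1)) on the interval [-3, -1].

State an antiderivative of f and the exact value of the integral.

Antiderivative: F(x) = (-9*x**5 + 6*x**4 - 10*x**3 - 15*x**2 - 6*sqrt(2*x**2 + 1) + 10)/6; value = -1399/3 - sqrt(3) + sqrt(19)

An antiderivative F(x) passes only if d/dx[F] lands on f(x) exactly.
F(x) = (-9*x**5 + 6*x**4 - 10*x**3 - 15*x**2 - 6*sqrt(2*x**2 + 1) + 10)/6 is an antiderivative of f.
Check: d/dx[(-9*x**5 + 6*x**4 - 10*x**3 - 15*x**2 - 6*sqrt(2*x**2 + 1) + 10)/6] = (-15*x**4*sqrt(2*x**2 + 1) + 8*x**3*sqrt(2*x**2 + 1) - 10*x**2*sqrt(2*x**2 + 1) - 10*x*sqrt(2*x**2 + 1) - 4*x)/(2*sqrt(2*x**2 + 1)), which equals f(x).
F(-1) = 10/3 - sqrt(3); F(-3) = 1409/3 - sqrt(19).
Integral = F(-1) - F(-3) = -1399/3 - sqrt(3) + sqrt(19).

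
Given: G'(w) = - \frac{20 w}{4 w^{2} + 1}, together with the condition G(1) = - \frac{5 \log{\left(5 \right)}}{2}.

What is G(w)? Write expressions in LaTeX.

G(w) = - \frac{5 \log{\left(4 w^{2} + 1 \right)}}{2}

G'(w) matches the chain-rule pattern g'(h)*h' with inner function h(w) = 4 w^{2} + 1; substituting u = h(w) collapses the integral.
A general antiderivative is - \frac{5 \log{\left(4 w^{2} + 1 \right)}}{2} + C.
The condition gives C = - \frac{5 \log{\left(5 \right)}}{2} - (- \frac{5 \log{\left(5 \right)}}{2}) = 0.
So G(w) = - \frac{5 \log{\left(4 w^{2} + 1 \right)}}{2}.
Check: d/dw[- \frac{5 \log{\left(4 w^{2} + 1 \right)}}{2}] = - \frac{20 w}{4 w^{2} + 1} = G'(w).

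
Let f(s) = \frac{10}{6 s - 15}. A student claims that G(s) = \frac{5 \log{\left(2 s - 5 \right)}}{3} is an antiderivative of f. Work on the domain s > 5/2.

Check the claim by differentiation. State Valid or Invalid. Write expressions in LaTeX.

d/ds[G] = \frac{10}{6 s - 15}
This equals f(s) exactly, so the claim holds.

Valid: G'(s) = f(s).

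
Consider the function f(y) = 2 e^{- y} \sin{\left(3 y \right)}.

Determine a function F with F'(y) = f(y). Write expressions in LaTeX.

An antiderivative is F(y) = \frac{\left(- \sin{\left(3 y \right)} - 3 \cos{\left(3 y \right)}\right) e^{- y}}{5}.

A candidate is checked by its d/dy: the result must match f(y).
Check: d/dy[\frac{\left(- \sin{\left(3 y \right)} - 3 \cos{\left(3 y \right)}\right) e^{- y}}{5}] = 2 e^{- y} \sin{\left(3 y \right)} = f(y).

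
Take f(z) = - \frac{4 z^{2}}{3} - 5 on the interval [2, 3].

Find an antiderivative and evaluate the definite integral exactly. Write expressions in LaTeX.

Whatever form F(z) takes, F'(z) = f(z) is non-negotiable.
F(z) = \frac{z \left(- 4 z^{2} - 45\right)}{9} is an antiderivative of f.
Check: d/dz[\frac{z \left(- 4 z^{2} - 45\right)}{9}] = - \frac{4 z^{2}}{3} - 5 = f(z).
F(3) = -27; F(2) = - \frac{122}{9}.
Integral = F(3) - F(2) = - \frac{121}{9}.

Antiderivative: F(z) = \frac{z \left(- 4 z^{2} - 45\right)}{9}; value = - \frac{121}{9}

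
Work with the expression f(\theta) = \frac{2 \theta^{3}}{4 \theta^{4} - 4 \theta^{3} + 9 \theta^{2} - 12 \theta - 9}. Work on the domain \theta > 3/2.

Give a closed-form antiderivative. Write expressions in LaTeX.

An antiderivative is F(\theta) = \frac{9 \log{\left(\theta - \frac{3}{2} \right)}}{56} + \frac{\log{\left(\theta + \frac{1}{2} \right)}}{104} + \frac{15 \log{\left(\theta^{2} + 3 \right)}}{91} + \frac{8 \sqrt{3} \operatorname{atan}{\left(\frac{\sqrt{3} \theta}{3} \right)}}{91}.

The denominator factors as \left(2 \theta - 3\right) \left(2 \theta + 1\right) \left(\theta^{2} + 3\right); partial fractions split f into directly integrable pieces: \frac{6 \left(5 \theta + 4\right)}{91 \left(\theta^{2} + 3\right)} + \frac{1}{52 \left(2 \theta + 1\right)} + \frac{9}{28 \left(2 \theta - 3\right)}.
Check: d/d\theta[\frac{9 \log{\left(\theta - \frac{3}{2} \right)}}{56} + \frac{\log{\left(\theta + \frac{1}{2} \right)}}{104} + \frac{15 \log{\left(\theta^{2} + 3 \right)}}{91} + \frac{8 \sqrt{3} \operatorname{atan}{\left(\frac{\sqrt{3} \theta}{3} \right)}}{91}] = \frac{2 \theta^{3}}{4 \theta^{4} - 4 \theta^{3} + 9 \theta^{2} - 12 \theta - 9} = f(\theta).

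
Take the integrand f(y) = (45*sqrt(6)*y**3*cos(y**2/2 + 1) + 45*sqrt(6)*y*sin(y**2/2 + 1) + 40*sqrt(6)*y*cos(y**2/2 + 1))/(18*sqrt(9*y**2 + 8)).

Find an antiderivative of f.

An antiderivative is F(y) = 5*sqrt(6)*sqrt(9*y**2 + 8)*sin(y**2/2 + 1)/18.

Recognize the product-rule pattern: f = u'v + uv' with u = 5*sqrt(3*y**2/2 + 4/3)/3, v = sin(y**2/2 + 1), so integration by parts undoes it.
Check: d/dy[5*sqrt(6)*sqrt(9*y**2 + 8)*sin(y**2/2 + 1)/18] = (45*sqrt(6)*y**3*cos(y**2/2 + 1) + 45*sqrt(6)*y*sin(y**2/2 + 1) + 40*sqrt(6)*y*cos(y**2/2 + 1))/(18*sqrt(9*y**2 + 8)) = f(y).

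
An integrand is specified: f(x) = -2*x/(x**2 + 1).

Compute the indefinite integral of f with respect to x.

F(x) = -log(3*x**2 + 3) + C

The substitution u = 3*x**2 + 3 works: f is exactly (dF/du)*(du/dx) for that inner function.
Check: d/dx[-log(3*x**2 + 3)] = -2*x/(x**2 + 1) = f(x).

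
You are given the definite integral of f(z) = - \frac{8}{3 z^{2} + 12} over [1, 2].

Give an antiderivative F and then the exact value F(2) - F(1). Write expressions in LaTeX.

A first test for any F(z): its z-derivative must equal f(z) identically.
F(z) = - \frac{4 \operatorname{atan}{\left(\frac{z}{2} \right)}}{3} is an antiderivative of f.
Check: d/dz[- \frac{4 \operatorname{atan}{\left(\frac{z}{2} \right)}}{3}] = - \frac{8}{3 z^{2} + 12} = f(z).
F(2) = - \frac{\pi}{3}; F(1) = - \frac{4 \operatorname{atan}{\left(\frac{1}{2} \right)}}{3}.
Integral = F(2) - F(1) = - \frac{\pi}{3} + \frac{4 \operatorname{atan}{\left(\frac{1}{2} \right)}}{3}.

Antiderivative: F(z) = - \frac{4 \operatorname{atan}{\left(\frac{z}{2} \right)}}{3}; value = - \frac{\pi}{3} + \frac{4 \operatorname{atan}{\left(\frac{1}{2} \right)}}{3}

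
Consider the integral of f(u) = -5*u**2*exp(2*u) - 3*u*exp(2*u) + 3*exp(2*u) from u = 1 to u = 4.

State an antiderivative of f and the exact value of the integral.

f has the shape v'r + vr' for v = -5*u**2/2 + u + 1 and r = exp(2*u) — it is the derivative of the product v*r.
F(u) = -5*u**2*exp(2*u)/2 + u*exp(2*u) + exp(2*u) is an antiderivative of f.
Check: d/du[-5*u**2*exp(2*u)/2 + u*exp(2*u) + exp(2*u)] = -5*u**2*exp(2*u) - 3*u*exp(2*u) + 3*exp(2*u) = f(u).
F(4) = -35*exp(8); F(1) = -exp(2)/2.
Integral = F(4) - F(1) = -35*exp(8) + exp(2)/2.

Antiderivative: F(u) = -5*u**2*exp(2*u)/2 + u*exp(2*u) + exp(2*u); value = -35*exp(8) + exp(2)/2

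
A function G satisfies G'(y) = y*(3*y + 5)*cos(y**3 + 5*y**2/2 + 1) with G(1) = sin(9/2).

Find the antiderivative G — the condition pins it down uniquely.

G(y) = sin(y**3 + 5*y**2/2 + 1)

The substitution u = y**3 + 5*y**2/2 + 1 works: G'(y) is exactly (dG/du)*(du/dy) for that inner function.
A general antiderivative is sin(y**3 + 5*y**2/2 + 1) + C.
The condition gives C = sin(9/2) - (sin(9/2)) = 0.
So G(y) = sin(y**3 + 5*y**2/2 + 1).
Check: d/dy[sin(y**3 + 5*y**2/2 + 1)] = 3*y**2*cos(y**3 + 5*y**2/2 + 1) + 5*y*cos(y**3 + 5*y**2/2 + 1), which equals G'(y).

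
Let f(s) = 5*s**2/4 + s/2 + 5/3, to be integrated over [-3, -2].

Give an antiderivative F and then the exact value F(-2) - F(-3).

The integrand splits into summands that can be handled one at a time.
F(s) = s*(5*s**2 + 3*s + 20)/12 is an antiderivative of f.
Check: d/ds[s*(5*s**2 + 3*s + 20)/12] = 5*s**2/4 + s/2 + 5/3 = f(s).
F(-2) = -17/3; F(-3) = -14.
Integral = F(-2) - F(-3) = 25/3.

Antiderivative: F(s) = s*(5*s**2 + 3*s + 20)/12; value = 25/3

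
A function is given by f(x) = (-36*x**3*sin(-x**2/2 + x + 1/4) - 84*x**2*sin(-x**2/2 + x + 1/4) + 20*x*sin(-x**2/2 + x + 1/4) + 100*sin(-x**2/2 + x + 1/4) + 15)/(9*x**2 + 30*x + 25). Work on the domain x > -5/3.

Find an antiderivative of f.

An antiderivative is F(x) = -4*cos(-x**2/2 + x + 1/4) - 5/(3*x + 5).

A candidate is checked by its d/dx: the result must match f(x).
Check: d/dx[-4*cos(-x**2/2 + x + 1/4) - 5/(3*x + 5)] = (-36*x**3*sin(-x**2/2 + x + 1/4) - 84*x**2*sin(-x**2/2 + x + 1/4) + 20*x*sin(-x**2/2 + x + 1/4) + 100*sin(-x**2/2 + x + 1/4) + 15)/(9*x**2 + 30*x + 25) = f(x).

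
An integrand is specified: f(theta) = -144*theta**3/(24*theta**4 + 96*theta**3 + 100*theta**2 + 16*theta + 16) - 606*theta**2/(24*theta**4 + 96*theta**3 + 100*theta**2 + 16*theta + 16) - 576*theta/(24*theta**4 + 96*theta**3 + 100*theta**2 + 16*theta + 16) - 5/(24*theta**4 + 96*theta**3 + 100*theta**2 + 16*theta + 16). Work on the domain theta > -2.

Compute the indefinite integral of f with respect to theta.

The integrand splits into summands that can be handled one at a time.
Check: d/dtheta[-3*log(2*theta**2 + 1/3) + 5/(4*(theta + 2))] = (-144*theta**3 - 606*theta**2 - 576*theta - 5)/(24*theta**4 + 96*theta**3 + 100*theta**2 + 16*theta + 16), which equals f(theta).

F(theta) = -3*log(2*theta**2 + 1/3) + 5/(4*(theta + 2)) + C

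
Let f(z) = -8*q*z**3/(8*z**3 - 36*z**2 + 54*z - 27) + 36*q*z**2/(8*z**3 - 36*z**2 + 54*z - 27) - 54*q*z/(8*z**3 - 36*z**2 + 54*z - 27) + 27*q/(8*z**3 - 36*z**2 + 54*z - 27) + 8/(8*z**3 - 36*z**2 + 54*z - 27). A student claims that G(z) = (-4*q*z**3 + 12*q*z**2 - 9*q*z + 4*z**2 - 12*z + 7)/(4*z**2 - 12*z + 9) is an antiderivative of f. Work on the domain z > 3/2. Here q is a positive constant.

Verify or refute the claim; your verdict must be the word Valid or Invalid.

d/dz[G] = (-8*q*z**3 + 36*q*z**2 - 54*q*z + 27*q + 8)/(8*z**3 - 36*z**2 + 54*z - 27)
This equals f(z) exactly, so the claim holds.

Valid - differentiating G returns exactly f.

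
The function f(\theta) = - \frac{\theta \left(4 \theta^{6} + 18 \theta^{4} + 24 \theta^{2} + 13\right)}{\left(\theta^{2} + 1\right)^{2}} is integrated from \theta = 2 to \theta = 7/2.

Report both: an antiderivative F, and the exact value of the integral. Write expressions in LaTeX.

Antiderivative: F(\theta) = \frac{- \left(\theta^{2} + 1\right) \left(2 \theta^{2} + 5\right)^{2} + 6}{4 \left(\theta^{2} + 1\right)}; value = - \frac{744117}{4240}

Check any antiderivative F(\theta) by computing F'(\theta) and comparing it with f(\theta).
F(\theta) = \frac{- \left(\theta^{2} + 1\right) \left(2 \theta^{2} + 5\right)^{2} + 6}{4 \left(\theta^{2} + 1\right)} is an antiderivative of f.
Check: d/d\theta[\frac{- \left(\theta^{2} + 1\right) \left(2 \theta^{2} + 5\right)^{2} + 6}{4 \left(\theta^{2} + 1\right)}] = \frac{- 4 \theta^{7} - 18 \theta^{5} - 24 \theta^{3} - 13 \theta}{\theta^{4} + 2 \theta^{2} + 1}, which equals f(\theta).
F(7/2) = - \frac{184397}{848}; F(2) = - \frac{839}{20}.
Integral = F(7/2) - F(2) = - \frac{744117}{4240}.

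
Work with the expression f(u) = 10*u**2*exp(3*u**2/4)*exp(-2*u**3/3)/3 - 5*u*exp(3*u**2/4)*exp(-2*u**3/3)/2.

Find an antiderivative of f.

An antiderivative is F(u) = -5*exp(-2*u**3/3 + 3*u**2/4)/3.

f matches the chain-rule pattern g'(h)*h' with inner function h(u) = -2*u**3/3 + 3*u**2/4; substituting w = h(u) collapses the integral.
Check: d/du[-5*exp(-2*u**3/3 + 3*u**2/4)/3] = 10*u**2*exp(3*u**2/4)*exp(-2*u**3/3)/3 - 5*u*exp(3*u**2/4)*exp(-2*u**3/3)/2 = f(u).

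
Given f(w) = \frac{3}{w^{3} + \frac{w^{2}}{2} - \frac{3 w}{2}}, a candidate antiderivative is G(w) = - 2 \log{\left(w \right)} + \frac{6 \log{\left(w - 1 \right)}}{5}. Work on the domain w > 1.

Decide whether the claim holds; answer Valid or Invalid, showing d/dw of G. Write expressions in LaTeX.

d/dw[G] = \frac{10 - 4 w}{5 w^{2} - 5 w}
d/dw[G] - f(w) = - \frac{8}{10 w + 15} != 0.

Invalid: d/dw[G] - f = - \frac{8}{10 w + 15}, which is not 0.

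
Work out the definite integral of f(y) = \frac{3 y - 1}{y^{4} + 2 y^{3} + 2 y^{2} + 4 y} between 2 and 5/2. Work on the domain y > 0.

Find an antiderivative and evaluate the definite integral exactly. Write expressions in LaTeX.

The denominator factors as y \left(y + 2\right) \left(y^{2} + 2\right); partial fractions split f into directly integrable pieces: - \frac{2 y - 7}{6 \left(y^{2} + 2\right)} + \frac{7}{12 \left(y + 2\right)} - \frac{1}{4 y}.
F(y) = \frac{- 3 \log{\left(y \right)} + 7 \log{\left(y + 2 \right)} - 2 \log{\left(y^{2} + 2 \right)} + 7 \sqrt{2} \operatorname{atan}{\left(\frac{\sqrt{2} y}{2} \right)}}{12} is an antiderivative of f.
Check: d/dy[\frac{- 3 \log{\left(y \right)} + 7 \log{\left(y + 2 \right)} - 2 \log{\left(y^{2} + 2 \right)} + 7 \sqrt{2} \operatorname{atan}{\left(\frac{\sqrt{2} y}{2} \right)}}{12}] = \frac{3 y - 1}{y^{4} + 2 y^{3} + 2 y^{2} + 4 y} = f(y).
F(5/2) = - \frac{\log{\left(\frac{33}{4} \right)}}{6} - \frac{\log{\left(\frac{5}{2} \right)}}{4} + \frac{7 \sqrt{2} \operatorname{atan}{\left(\frac{5 \sqrt{2}}{4} \right)}}{12} + \frac{7 \log{\left(\frac{9}{2} \right)}}{12}; F(2) = - \frac{\log{\left(6 \right)}}{6} - \frac{\log{\left(2 \right)}}{4} + \frac{7 \sqrt{2} \operatorname{atan}{\left(\sqrt{2} \right)}}{12} + \frac{7 \log{\left(4 \right)}}{12}.
Integral = F(5/2) - F(2) = - \frac{7 \log{\left(4 \right)}}{12} - \frac{7 \sqrt{2} \operatorname{atan}{\left(\sqrt{2} \right)}}{12} - \frac{\log{\left(\frac{33}{4} \right)}}{6} - \frac{\log{\left(\frac{5}{2} \right)}}{4} + \frac{\log{\left(2 \right)}}{4} + \frac{\log{\left(6 \right)}}{6} + \frac{7 \sqrt{2} \operatorname{atan}{\left(\frac{5 \sqrt{2}}{4} \right)}}{12} + \frac{7 \log{\left(\frac{9}{2} \right)}}{12}.

Antiderivative: F(y) = \frac{- 3 \log{\left(y \right)} + 7 \log{\left(y + 2 \right)} - 2 \log{\left(y^{2} + 2 \right)} + 7 \sqrt{2} \operatorname{atan}{\left(\frac{\sqrt{2} y}{2} \right)}}{12}; value = - \frac{7 \log{\left(4 \right)}}{12} - \frac{7 \sqrt{2} \operatorname{atan}{\left(\sqrt{2} \right)}}{12} - \frac{\log{\left(\frac{33}{4} \right)}}{6} - \frac{\log{\left(\frac{5}{2} \right)}}{4} + \frac{\log{\left(2 \right)}}{4} + \frac{\log{\left(6 \right)}}{6} + \frac{7 \sqrt{2} \operatorname{atan}{\left(\frac{5 \sqrt{2}}{4} \right)}}{12} + \frac{7 \log{\left(\frac{9}{2} \right)}}{12}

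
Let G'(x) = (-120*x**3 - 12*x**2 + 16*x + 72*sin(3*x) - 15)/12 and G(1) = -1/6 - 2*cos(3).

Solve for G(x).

G(x) = -(30*x**4 + 4*x**3 - 8*x**2 + 15*x + 24*cos(3*x) - 39)/12

Since d/dx undoes antidifferentiation here, G(x) must give back the stated G'(x).
A general antiderivative is -5*x**4/2 - x**3/3 + 2*x**2/3 - 5*x/4 - 2*cos(3*x) + 5/4 + C.
The condition gives C = -1/6 - 2*cos(3) - (-13/6 - 2*cos(3)) = 2.
So G(x) = -(30*x**4 + 4*x**3 - 8*x**2 + 15*x + 24*cos(3*x) - 39)/12.
Check: d/dx[-(30*x**4 + 4*x**3 - 8*x**2 + 15*x + 24*cos(3*x) - 39)/12] = -10*x**3 - x**2 + 4*x/3 + 6*sin(3*x) - 5/4, which equals G'(x).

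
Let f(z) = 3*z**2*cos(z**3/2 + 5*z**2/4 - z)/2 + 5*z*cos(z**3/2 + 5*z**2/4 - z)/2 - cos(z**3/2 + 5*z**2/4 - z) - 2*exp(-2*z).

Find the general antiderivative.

F(z) = sin(z**3/2 + 5*z**2/4 - z) + exp(-2*z) + C

Integrate term by term and add the pieces.
Check: d/dz[sin(z**3/2 + 5*z**2/4 - z) + exp(-2*z)] = (3*z**2*exp(2*z)*cos(z**3/2 + 5*z**2/4 - z) + 5*z*exp(2*z)*cos(z**3/2 + 5*z**2/4 - z) - 2*exp(2*z)*cos(z**3/2 + 5*z**2/4 - z) - 4)*exp(-2*z)/2, which equals f(z).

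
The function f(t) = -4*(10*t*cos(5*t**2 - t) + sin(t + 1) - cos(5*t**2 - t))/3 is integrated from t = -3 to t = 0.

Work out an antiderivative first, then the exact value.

Differentiate the proposed F(t) back; it has to land on f(t) exactly.
F(t) = -4*sin(5*t**2 - t)/3 + 4*cos(t + 1)/3 is an antiderivative of f.
Check: d/dt[-4*sin(5*t**2 - t)/3 + 4*cos(t + 1)/3] = -40*t*cos(5*t**2 - t)/3 - 4*sin(t + 1)/3 + 4*cos(5*t**2 - t)/3, which equals f(t).
F(0) = 4*cos(1)/3; F(-3) = 4*cos(2)/3 - 4*sin(48)/3.
Integral = F(0) - F(-3) = 4*sin(48)/3 - 4*cos(2)/3 + 4*cos(1)/3.

Antiderivative: F(t) = -4*sin(5*t**2 - t)/3 + 4*cos(t + 1)/3; value = 4*sin(48)/3 - 4*cos(2)/3 + 4*cos(1)/3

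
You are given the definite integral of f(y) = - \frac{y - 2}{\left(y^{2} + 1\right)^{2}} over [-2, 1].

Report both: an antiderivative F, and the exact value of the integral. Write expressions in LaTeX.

Antiderivative: F(y) = \frac{2 y}{2 y^{2} + 2} + \operatorname{atan}{\left(y \right)} + \frac{1}{2 y^{2} + 2}; value = \frac{\pi}{4} + \frac{21}{20} + \operatorname{atan}{\left(2 \right)}

Any candidate F(y) must reproduce f(y) exactly when differentiated.
F(y) = \frac{2 y}{2 y^{2} + 2} + \operatorname{atan}{\left(y \right)} + \frac{1}{2 y^{2} + 2} is an antiderivative of f.
Check: d/dy[\frac{2 y}{2 y^{2} + 2} + \operatorname{atan}{\left(y \right)} + \frac{1}{2 y^{2} + 2}] = \frac{2 - y}{y^{4} + 2 y^{2} + 1}, which equals f(y).
F(1) = \frac{3}{4} + \frac{\pi}{4}; F(-2) = - \operatorname{atan}{\left(2 \right)} - \frac{3}{10}.
Integral = F(1) - F(-2) = \frac{\pi}{4} + \frac{21}{20} + \operatorname{atan}{\left(2 \right)}.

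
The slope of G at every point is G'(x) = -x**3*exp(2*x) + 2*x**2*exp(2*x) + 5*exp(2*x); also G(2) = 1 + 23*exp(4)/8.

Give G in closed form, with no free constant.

Recognize the product-rule pattern: G'(x) = u'v + uv' with u = -x**3/2 + 7*x**2/4 - 7*x/4 + 27/8, v = exp(2*x), so integration by parts undoes it.
A general antiderivative is (-4*x**3 + 14*x**2 - 14*x + 27)*exp(2*x)/8 + C.
The condition gives C = 1 + 23*exp(4)/8 - (23*exp(4)/8) = 1.
So G(x) = (-4*x**3 + 14*x**2 - 14*x + 27)*exp(2*x)/8 + 1.
Check: d/dx[(-4*x**3 + 14*x**2 - 14*x + 27)*exp(2*x)/8 + 1] = -x**3*exp(2*x) + 2*x**2*exp(2*x) + 5*exp(2*x) = G'(x).

G(x) = (-4*x**3 + 14*x**2 - 14*x + 27)*exp(2*x)/8 + 1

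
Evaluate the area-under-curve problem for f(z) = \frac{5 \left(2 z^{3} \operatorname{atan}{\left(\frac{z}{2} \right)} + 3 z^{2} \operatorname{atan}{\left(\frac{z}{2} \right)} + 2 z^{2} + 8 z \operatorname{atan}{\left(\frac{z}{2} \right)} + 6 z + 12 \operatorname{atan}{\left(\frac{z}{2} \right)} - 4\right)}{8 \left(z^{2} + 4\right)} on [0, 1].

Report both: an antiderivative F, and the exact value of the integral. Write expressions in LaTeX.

Recognize the product-rule pattern: f = u'v + uv' with u = \frac{5 z^{2}}{8} + \frac{15 z}{8} - \frac{5}{4}, v = \operatorname{atan}{\left(\frac{z}{2} \right)}, so integration by parts undoes it.
F(z) = \frac{5 \left(z^{2} + 3 z - 2\right) \operatorname{atan}{\left(\frac{z}{2} \right)}}{8} is an antiderivative of f.
Check: d/dz[\frac{5 \left(z^{2} + 3 z - 2\right) \operatorname{atan}{\left(\frac{z}{2} \right)}}{8}] = \frac{10 z^{3} \operatorname{atan}{\left(\frac{z}{2} \right)} + 15 z^{2} \operatorname{atan}{\left(\frac{z}{2} \right)} + 10 z^{2} + 40 z \operatorname{atan}{\left(\frac{z}{2} \right)} + 30 z + 60 \operatorname{atan}{\left(\frac{z}{2} \right)} - 20}{8 z^{2} + 32}, which equals f(z).
F(1) = \frac{5 \operatorname{atan}{\left(\frac{1}{2} \right)}}{4}; F(0) = 0.
Integral = F(1) - F(0) = \frac{5 \operatorname{atan}{\left(\frac{1}{2} \right)}}{4}.

Antiderivative: F(z) = \frac{5 \left(z^{2} + 3 z - 2\right) \operatorname{atan}{\left(\frac{z}{2} \right)}}{8}; value = \frac{5 \operatorname{atan}{\left(\frac{1}{2} \right)}}{4}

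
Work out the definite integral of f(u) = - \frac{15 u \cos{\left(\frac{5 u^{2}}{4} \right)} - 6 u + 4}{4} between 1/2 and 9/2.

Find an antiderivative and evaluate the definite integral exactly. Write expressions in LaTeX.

Antiderivative: F(u) = \frac{3 u^{2} - 4 u - 6 \sin{\left(\frac{5 u^{2}}{4} \right)} + 4}{4}; value = - \frac{3 \sin{\left(\frac{405}{16} \right)}}{2} + \frac{3 \sin{\left(\frac{5}{16} \right)}}{2} + 11

Whatever form F(u) takes, F'(u) = f(u) is non-negotiable.
F(u) = \frac{3 u^{2} - 4 u - 6 \sin{\left(\frac{5 u^{2}}{4} \right)} + 4}{4} is an antiderivative of f.
Check: d/du[\frac{3 u^{2} - 4 u - 6 \sin{\left(\frac{5 u^{2}}{4} \right)} + 4}{4}] = - \frac{15 u \cos{\left(\frac{5 u^{2}}{4} \right)}}{4} + \frac{3 u}{2} - 1, which equals f(u).
F(9/2) = \frac{187}{16} - \frac{3 \sin{\left(\frac{405}{16} \right)}}{2}; F(1/2) = \frac{11}{16} - \frac{3 \sin{\left(\frac{5}{16} \right)}}{2}.
Integral = F(9/2) - F(1/2) = - \frac{3 \sin{\left(\frac{405}{16} \right)}}{2} + \frac{3 \sin{\left(\frac{5}{16} \right)}}{2} + 11.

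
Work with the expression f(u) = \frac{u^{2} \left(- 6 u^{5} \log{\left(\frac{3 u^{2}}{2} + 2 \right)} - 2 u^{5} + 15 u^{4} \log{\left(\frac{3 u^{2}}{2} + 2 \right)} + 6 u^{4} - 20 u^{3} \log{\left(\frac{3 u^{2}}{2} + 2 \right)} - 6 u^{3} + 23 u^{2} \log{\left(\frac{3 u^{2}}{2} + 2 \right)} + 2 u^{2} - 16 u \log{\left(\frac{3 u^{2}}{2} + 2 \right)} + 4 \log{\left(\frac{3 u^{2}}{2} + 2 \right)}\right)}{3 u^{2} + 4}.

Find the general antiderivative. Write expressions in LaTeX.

F(u) = \frac{u^{3} \left(1 - u\right)^{3} \log{\left(\frac{3 u^{2}}{2} + 2 \right)}}{3} + C

Recognize the product-rule pattern: f = v'r + vr' with v = \frac{\left(- u^{2} + u\right)^{3}}{3}, r = \log{\left(\frac{3 u^{2}}{2} + 2 \right)}, so integration by parts undoes it.
Check: d/du[\frac{u^{3} \left(1 - u\right)^{3} \log{\left(\frac{3 u^{2}}{2} + 2 \right)}}{3}] = \frac{- 6 u^{7} \log{\left(\frac{3 u^{2}}{2} + 2 \right)} - 2 u^{7} + 15 u^{6} \log{\left(\frac{3 u^{2}}{2} + 2 \right)} + 6 u^{6} - 20 u^{5} \log{\left(\frac{3 u^{2}}{2} + 2 \right)} - 6 u^{5} + 23 u^{4} \log{\left(\frac{3 u^{2}}{2} + 2 \right)} + 2 u^{4} - 16 u^{3} \log{\left(\frac{3 u^{2}}{2} + 2 \right)} + 4 u^{2} \log{\left(\frac{3 u^{2}}{2} + 2 \right)}}{3 u^{2} + 4}, which equals f(u).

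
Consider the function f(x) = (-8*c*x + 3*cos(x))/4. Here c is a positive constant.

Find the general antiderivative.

An antiderivative F(x) passes only if d/dx[F] lands on f(x) exactly.
Check: d/dx[(-4*c*x**2 + 3*sin(x))/4] = -2*c*x + 3*cos(x)/4, which equals f(x).

F(x) = (-4*c*x**2 + 3*sin(x))/4 + C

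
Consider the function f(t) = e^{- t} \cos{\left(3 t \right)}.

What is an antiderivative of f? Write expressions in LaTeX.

For F(t) to be correct the identity F'(t) - f(t) = 0 must hold.
Check: d/dt[\frac{\left(3 \sin{\left(3 t \right)} - \cos{\left(3 t \right)}\right) e^{- t}}{10}] = e^{- t} \cos{\left(3 t \right)} = f(t).

An antiderivative is F(t) = \frac{\left(3 \sin{\left(3 t \right)} - \cos{\left(3 t \right)}\right) e^{- t}}{10}.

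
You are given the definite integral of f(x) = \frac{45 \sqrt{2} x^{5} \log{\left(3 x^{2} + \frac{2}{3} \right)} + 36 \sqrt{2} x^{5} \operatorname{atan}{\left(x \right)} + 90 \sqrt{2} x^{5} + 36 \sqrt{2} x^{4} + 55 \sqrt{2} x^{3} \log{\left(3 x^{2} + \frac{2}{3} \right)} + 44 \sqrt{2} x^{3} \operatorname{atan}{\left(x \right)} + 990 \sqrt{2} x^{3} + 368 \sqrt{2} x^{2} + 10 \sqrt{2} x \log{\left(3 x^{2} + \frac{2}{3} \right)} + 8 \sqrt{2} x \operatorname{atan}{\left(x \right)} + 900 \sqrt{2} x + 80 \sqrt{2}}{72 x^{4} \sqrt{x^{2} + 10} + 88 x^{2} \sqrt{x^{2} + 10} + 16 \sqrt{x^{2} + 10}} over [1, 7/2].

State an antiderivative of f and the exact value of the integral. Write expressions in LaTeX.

Antiderivative: F(x) = \frac{\sqrt{2} \sqrt{x^{2} + 10} \left(5 \log{\left(3 x^{2} + \frac{2}{3} \right)} + 4 \operatorname{atan}{\left(x \right)}\right)}{8}; value = - \frac{5 \sqrt{22} \log{\left(\frac{11}{3} \right)}}{8} - \frac{\sqrt{22} \pi}{8} + \frac{\sqrt{178} \operatorname{atan}{\left(\frac{7}{2} \right)}}{4} + \frac{5 \sqrt{178} \log{\left(\frac{449}{12} \right)}}{16}

Recognize the product-rule pattern: f = u'v + uv' with u = - \sqrt{\frac{x^{2}}{2} + 5}, v = - \frac{5 \log{\left(3 x^{2} + \frac{2}{3} \right)}}{4} - \operatorname{atan}{\left(x \right)}, so integration by parts undoes it.
F(x) = \frac{\sqrt{2} \sqrt{x^{2} + 10} \left(5 \log{\left(3 x^{2} + \frac{2}{3} \right)} + 4 \operatorname{atan}{\left(x \right)}\right)}{8} is an antiderivative of f.
Check: d/dx[\frac{\sqrt{2} \sqrt{x^{2} + 10} \left(5 \log{\left(3 x^{2} + \frac{2}{3} \right)} + 4 \operatorname{atan}{\left(x \right)}\right)}{8}] = \frac{45 \sqrt{2} x^{5} \log{\left(3 x^{2} + \frac{2}{3} \right)} + 36 \sqrt{2} x^{5} \operatorname{atan}{\left(x \right)} + 90 \sqrt{2} x^{5} + 36 \sqrt{2} x^{4} + 55 \sqrt{2} x^{3} \log{\left(3 x^{2} + \frac{2}{3} \right)} + 44 \sqrt{2} x^{3} \operatorname{atan}{\left(x \right)} + 990 \sqrt{2} x^{3} + 368 \sqrt{2} x^{2} + 10 \sqrt{2} x \log{\left(3 x^{2} + \frac{2}{3} \right)} + 8 \sqrt{2} x \operatorname{atan}{\left(x \right)} + 900 \sqrt{2} x + 80 \sqrt{2}}{72 x^{4} \sqrt{x^{2} + 10} + 88 x^{2} \sqrt{x^{2} + 10} + 16 \sqrt{x^{2} + 10}} = f(x).
F(7/2) = \frac{\sqrt{178} \operatorname{atan}{\left(\frac{7}{2} \right)}}{4} + \frac{5 \sqrt{178} \log{\left(\frac{449}{12} \right)}}{16}; F(1) = \frac{\sqrt{22} \pi}{8} + \frac{5 \sqrt{22} \log{\left(\frac{11}{3} \right)}}{8}.
Integral = F(7/2) - F(1) = - \frac{5 \sqrt{22} \log{\left(\frac{11}{3} \right)}}{8} - \frac{\sqrt{22} \pi}{8} + \frac{\sqrt{178} \operatorname{atan}{\left(\frac{7}{2} \right)}}{4} + \frac{5 \sqrt{178} \log{\left(\frac{449}{12} \right)}}{16}.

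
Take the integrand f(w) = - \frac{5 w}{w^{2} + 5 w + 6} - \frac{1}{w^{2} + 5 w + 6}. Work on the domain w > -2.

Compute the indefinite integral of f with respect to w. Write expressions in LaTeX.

F(w) = 9 \log{\left(w + 2 \right)} - 14 \log{\left(w + 3 \right)} + C

Factor the denominator (\left(w + 2\right) \left(w + 3\right)) and decompose: f = - \frac{14}{w + 3} + \frac{9}{w + 2}; each piece integrates to a log, atan, or power term.
Check: d/dw[9 \log{\left(w + 2 \right)} - 14 \log{\left(w + 3 \right)}] = \frac{- 5 w - 1}{w^{2} + 5 w + 6}, which equals f(w).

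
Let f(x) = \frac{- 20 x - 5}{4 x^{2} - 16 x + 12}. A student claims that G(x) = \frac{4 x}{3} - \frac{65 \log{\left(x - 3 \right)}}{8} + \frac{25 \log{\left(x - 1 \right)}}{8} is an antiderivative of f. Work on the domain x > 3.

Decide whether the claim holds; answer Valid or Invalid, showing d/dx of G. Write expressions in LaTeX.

d/dx[G] = \frac{16 x^{2} - 124 x + 33}{12 x^{2} - 48 x + 36}
d/dx[G] - f(x) = \frac{4}{3} != 0.

Invalid: d/dx[G] - f = \frac{4}{3}, which is not 0.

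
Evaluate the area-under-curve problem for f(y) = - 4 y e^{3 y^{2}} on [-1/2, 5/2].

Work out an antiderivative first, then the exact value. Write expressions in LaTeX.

Antiderivative: F(y) = - \frac{2 e^{3 y^{2}}}{3}; value = - \frac{2 e^{\frac{75}{4}}}{3} + \frac{2 e^{\frac{3}{4}}}{3}

The substitution u = 3 y^{2} works: f is exactly (dF/du)*(du/dy) for that inner function.
F(y) = - \frac{2 e^{3 y^{2}}}{3} is an antiderivative of f.
Check: d/dy[- \frac{2 e^{3 y^{2}}}{3}] = - 4 y e^{3 y^{2}} = f(y).
F(5/2) = - \frac{2 e^{\frac{75}{4}}}{3}; F(-1/2) = - \frac{2 e^{\frac{3}{4}}}{3}.
Integral = F(5/2) - F(-1/2) = - \frac{2 e^{\frac{75}{4}}}{3} + \frac{2 e^{\frac{3}{4}}}{3}.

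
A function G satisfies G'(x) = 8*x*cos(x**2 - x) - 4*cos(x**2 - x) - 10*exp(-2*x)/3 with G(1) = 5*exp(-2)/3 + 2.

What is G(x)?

G(x) = (12*exp(2*x)*sin(x**2 - x) + 6*exp(2*x) + 5)*exp(-2*x)/3

Integrate term by term and add the pieces.
A general antiderivative is 4*sin(x**2 - x) + 5*exp(-2*x)/3 + C.
The condition gives C = 5*exp(-2)/3 + 2 - (5*exp(-2)/3) = 2.
So G(x) = (12*exp(2*x)*sin(x**2 - x) + 6*exp(2*x) + 5)*exp(-2*x)/3.
Check: d/dx[(12*exp(2*x)*sin(x**2 - x) + 6*exp(2*x) + 5)*exp(-2*x)/3] = (24*x*exp(2*x)*cos(x**2 - x) - 12*exp(2*x)*cos(x**2 - x) - 10)*exp(-2*x)/3, which equals G'(x).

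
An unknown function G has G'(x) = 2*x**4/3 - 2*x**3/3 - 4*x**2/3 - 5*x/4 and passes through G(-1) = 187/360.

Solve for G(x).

Integrate term by term and add the pieces.
A general antiderivative is 2*x**5/15 - x**4/6 - 4*x**3/9 - 5*x**2/8 + C.
The condition gives C = 187/360 - (-173/360) = 1.
So G(x) = 2*x**5/15 - x**4/6 - 4*x**3/9 - 5*x**2/8 + 1.
Check: d/dx[2*x**5/15 - x**4/6 - 4*x**3/9 - 5*x**2/8 + 1] = 2*x**4/3 - 2*x**3/3 - 4*x**2/3 - 5*x/4 = G'(x).

G(x) = 2*x**5/15 - x**4/6 - 4*x**3/9 - 5*x**2/8 + 1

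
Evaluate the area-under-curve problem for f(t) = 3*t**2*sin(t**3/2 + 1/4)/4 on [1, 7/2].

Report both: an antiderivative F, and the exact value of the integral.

f matches the chain-rule pattern g'(h)*h' with inner function h(t) = t**3/2 + 1/4; substituting u = h(t) collapses the integral.
F(t) = -cos(t**3/2 + 1/4)/2 is an antiderivative of f.
Check: d/dt[-cos(t**3/2 + 1/4)/2] = 3*t**2*sin(t**3/2 + 1/4)/4 = f(t).
F(7/2) = -cos(347/16)/2; F(1) = -cos(3/4)/2.
Integral = F(7/2) - F(1) = cos(3/4)/2 - cos(347/16)/2.

Antiderivative: F(t) = -cos(t**3/2 + 1/4)/2; value = cos(3/4)/2 - cos(347/16)/2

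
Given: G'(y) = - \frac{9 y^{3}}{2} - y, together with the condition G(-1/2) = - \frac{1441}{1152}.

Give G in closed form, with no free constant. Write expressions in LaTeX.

The substitution u = \frac{3 y^{2}}{2} + \frac{1}{3} works: G'(y) is exactly (dG/du)*(du/dy) for that inner function.
A general antiderivative is - \frac{\left(\frac{3 y^{2}}{2} + \frac{1}{3}\right)^{2}}{2} + C.
The condition gives C = - \frac{1441}{1152} - (- \frac{289}{1152}) = -1.
So G(y) = \frac{- \left(9 y^{2} + 2\right)^{2} - 72}{72}.
Check: d/dy[\frac{- \left(9 y^{2} + 2\right)^{2} - 72}{72}] = - \frac{9 y^{3}}{2} - y = G'(y).

G(y) = \frac{- \left(9 y^{2} + 2\right)^{2} - 72}{72}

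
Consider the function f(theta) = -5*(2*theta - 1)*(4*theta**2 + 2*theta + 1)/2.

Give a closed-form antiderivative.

An antiderivative is F(theta) = 5*theta*(1 - 2*theta**3)/2.

Whatever form F(theta) takes, F'(theta) = f(theta) is non-negotiable.
Check: d/dtheta[5*theta*(1 - 2*theta**3)/2] = 5/2 - 20*theta**3, which equals f(theta).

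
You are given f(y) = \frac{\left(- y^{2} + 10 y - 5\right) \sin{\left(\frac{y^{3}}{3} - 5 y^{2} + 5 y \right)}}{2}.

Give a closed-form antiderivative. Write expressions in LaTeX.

f matches the chain-rule pattern g'(h)*h' with inner function h(y) = \frac{y^{3}}{3} - 5 y^{2} + 5 y; substituting u = h(y) collapses the integral.
Check: d/dy[\frac{\cos{\left(\frac{y^{3}}{3} - 5 y^{2} + 5 y \right)}}{2}] = - \frac{y^{2} \sin{\left(\frac{y^{3}}{3} - 5 y^{2} + 5 y \right)}}{2} + 5 y \sin{\left(\frac{y^{3}}{3} - 5 y^{2} + 5 y \right)} - \frac{5 \sin{\left(\frac{y^{3}}{3} - 5 y^{2} + 5 y \right)}}{2}, which equals f(y).

An antiderivative is F(y) = \frac{\cos{\left(\frac{y^{3}}{3} - 5 y^{2} + 5 y \right)}}{2}.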